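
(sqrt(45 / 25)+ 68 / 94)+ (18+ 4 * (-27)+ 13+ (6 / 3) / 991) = -3552641 / 46577+ 3 * sqrt(5) / 5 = -74.93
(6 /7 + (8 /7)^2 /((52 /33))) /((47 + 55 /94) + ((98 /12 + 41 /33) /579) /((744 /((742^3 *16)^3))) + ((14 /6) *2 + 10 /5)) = 19932651684 /72109334838307182061685401946554243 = 0.00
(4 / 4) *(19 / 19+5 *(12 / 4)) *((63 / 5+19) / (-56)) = -316 / 35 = -9.03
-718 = -718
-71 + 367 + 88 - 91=293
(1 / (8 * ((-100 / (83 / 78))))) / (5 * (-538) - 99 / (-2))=83 / 164767200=0.00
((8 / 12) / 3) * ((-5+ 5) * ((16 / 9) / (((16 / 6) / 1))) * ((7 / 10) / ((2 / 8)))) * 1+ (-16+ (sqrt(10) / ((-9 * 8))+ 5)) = -11.04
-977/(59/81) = -1341.31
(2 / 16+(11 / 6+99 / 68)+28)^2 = 164275489 / 166464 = 986.85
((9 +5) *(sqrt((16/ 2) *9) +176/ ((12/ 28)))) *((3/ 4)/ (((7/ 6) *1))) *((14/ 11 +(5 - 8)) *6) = -38304 - 6156 *sqrt(2)/ 11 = -39095.45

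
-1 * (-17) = 17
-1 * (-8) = 8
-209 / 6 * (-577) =120593 / 6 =20098.83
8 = 8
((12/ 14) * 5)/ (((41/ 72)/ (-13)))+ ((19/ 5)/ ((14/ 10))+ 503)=117060/ 287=407.87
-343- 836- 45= -1224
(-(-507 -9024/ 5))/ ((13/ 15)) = 34677/ 13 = 2667.46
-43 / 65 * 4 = -172 / 65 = -2.65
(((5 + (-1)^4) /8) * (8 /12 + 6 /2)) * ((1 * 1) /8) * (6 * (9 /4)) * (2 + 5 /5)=891 /64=13.92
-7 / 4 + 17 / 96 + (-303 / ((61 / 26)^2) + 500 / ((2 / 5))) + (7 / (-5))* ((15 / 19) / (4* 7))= 8099330267 / 6787104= 1193.34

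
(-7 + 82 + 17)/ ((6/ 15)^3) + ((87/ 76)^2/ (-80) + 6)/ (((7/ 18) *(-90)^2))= 697452921637/ 485184000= 1437.50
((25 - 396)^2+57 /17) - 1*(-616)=2350426 /17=138260.35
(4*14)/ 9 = 56/ 9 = 6.22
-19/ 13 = -1.46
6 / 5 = 1.20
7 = 7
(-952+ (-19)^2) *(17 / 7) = -10047 / 7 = -1435.29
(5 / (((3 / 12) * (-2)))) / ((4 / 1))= -5 / 2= -2.50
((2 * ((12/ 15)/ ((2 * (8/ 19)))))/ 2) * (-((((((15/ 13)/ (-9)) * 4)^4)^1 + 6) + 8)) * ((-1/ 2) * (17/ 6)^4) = 25825332386213/ 59964390720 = 430.68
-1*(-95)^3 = 857375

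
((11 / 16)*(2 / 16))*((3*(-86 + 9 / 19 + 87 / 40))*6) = -6271353 / 48640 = -128.93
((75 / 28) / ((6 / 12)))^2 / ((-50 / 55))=-12375 / 392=-31.57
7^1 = 7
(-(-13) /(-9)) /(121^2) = -13 /131769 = -0.00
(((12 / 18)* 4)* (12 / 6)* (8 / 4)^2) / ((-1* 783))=-0.03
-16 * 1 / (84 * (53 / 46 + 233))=-184 / 226191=-0.00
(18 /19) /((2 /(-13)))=-117 /19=-6.16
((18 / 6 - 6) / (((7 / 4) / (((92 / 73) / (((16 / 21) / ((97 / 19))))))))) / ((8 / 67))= -1345293 / 11096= -121.24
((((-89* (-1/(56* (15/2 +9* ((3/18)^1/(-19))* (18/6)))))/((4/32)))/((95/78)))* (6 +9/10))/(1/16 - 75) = -27768/209825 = -0.13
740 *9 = 6660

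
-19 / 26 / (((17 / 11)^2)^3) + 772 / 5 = 484320986673 / 3137883970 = 154.35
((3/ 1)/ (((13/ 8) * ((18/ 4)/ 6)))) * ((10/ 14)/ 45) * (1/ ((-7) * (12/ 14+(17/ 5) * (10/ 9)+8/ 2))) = -1/ 1547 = -0.00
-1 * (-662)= 662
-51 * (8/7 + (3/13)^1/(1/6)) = -11730/91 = -128.90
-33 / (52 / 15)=-9.52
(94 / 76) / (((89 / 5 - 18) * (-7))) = 235 / 266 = 0.88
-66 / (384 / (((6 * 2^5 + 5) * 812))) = -439901 / 16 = -27493.81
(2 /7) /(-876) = -1 /3066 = -0.00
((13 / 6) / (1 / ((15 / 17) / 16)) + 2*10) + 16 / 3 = 41539 / 1632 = 25.45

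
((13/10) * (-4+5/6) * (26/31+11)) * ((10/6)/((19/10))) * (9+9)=-23855/31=-769.52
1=1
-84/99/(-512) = 7/4224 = 0.00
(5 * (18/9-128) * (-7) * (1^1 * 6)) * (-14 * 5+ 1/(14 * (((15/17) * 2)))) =-1851129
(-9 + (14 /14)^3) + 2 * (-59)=-126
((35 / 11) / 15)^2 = 0.04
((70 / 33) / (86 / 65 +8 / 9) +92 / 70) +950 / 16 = 61.65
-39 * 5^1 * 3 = -585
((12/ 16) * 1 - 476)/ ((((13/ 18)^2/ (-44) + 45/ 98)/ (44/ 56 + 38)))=-12876199182/ 312479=-41206.61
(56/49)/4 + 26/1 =184/7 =26.29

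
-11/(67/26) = -286/67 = -4.27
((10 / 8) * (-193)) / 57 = -965 / 228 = -4.23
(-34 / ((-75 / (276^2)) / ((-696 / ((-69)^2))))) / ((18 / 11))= -3085.08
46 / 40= 1.15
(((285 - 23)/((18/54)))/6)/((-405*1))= -131/405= -0.32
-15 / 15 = -1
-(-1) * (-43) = -43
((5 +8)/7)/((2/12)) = 78/7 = 11.14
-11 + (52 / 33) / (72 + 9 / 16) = -420611 / 38313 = -10.98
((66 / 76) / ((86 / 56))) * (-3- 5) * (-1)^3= 3696 / 817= 4.52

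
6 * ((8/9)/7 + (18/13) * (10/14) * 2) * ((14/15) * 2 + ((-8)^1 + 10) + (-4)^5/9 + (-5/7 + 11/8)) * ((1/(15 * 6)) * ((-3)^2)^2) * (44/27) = -2610498902/1289925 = -2023.76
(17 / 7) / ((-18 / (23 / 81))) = -391 / 10206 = -0.04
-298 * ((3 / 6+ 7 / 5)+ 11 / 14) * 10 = -56024 / 7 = -8003.43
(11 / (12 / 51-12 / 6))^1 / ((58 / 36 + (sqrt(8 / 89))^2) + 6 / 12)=-2.83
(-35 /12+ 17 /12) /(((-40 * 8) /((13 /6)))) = 13 /1280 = 0.01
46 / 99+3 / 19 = 0.62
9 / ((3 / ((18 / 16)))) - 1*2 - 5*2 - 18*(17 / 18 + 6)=-1069 / 8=-133.62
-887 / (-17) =887 / 17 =52.18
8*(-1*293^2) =-686792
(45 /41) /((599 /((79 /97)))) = 0.00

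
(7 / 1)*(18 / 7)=18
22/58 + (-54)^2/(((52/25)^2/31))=409614311/19604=20894.43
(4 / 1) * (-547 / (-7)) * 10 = 21880 / 7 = 3125.71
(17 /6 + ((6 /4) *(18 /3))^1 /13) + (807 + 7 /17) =1075303 /1326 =810.94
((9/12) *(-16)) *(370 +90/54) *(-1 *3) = 13380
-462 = -462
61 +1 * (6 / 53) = 3239 / 53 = 61.11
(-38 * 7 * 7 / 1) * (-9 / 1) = 16758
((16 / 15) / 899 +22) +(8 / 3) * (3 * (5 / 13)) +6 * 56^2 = 3302935198 / 175305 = 18841.08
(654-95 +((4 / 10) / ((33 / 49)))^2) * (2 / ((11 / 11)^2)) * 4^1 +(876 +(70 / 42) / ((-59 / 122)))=8589356038 / 1606275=5347.38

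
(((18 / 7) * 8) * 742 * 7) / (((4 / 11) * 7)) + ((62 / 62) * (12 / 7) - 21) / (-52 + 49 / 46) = 229484862 / 5467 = 41976.38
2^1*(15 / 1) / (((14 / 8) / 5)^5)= 96000000 / 16807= 5711.91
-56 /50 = -28 /25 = -1.12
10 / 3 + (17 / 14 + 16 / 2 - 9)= 149 / 42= 3.55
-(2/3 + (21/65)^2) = -9773/12675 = -0.77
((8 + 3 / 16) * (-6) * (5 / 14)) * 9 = -17685 / 112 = -157.90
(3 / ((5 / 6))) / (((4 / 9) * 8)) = 81 / 80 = 1.01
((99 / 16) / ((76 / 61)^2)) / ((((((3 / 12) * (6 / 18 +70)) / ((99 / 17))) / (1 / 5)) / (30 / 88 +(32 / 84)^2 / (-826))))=0.09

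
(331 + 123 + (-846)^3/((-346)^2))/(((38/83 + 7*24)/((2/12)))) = -2859062986/627700917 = -4.55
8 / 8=1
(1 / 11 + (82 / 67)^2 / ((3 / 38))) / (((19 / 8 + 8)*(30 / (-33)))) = -11296396 / 5588805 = -2.02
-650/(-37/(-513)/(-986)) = 328781700/37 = 8885991.89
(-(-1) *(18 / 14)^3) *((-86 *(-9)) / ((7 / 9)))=5078214 / 2401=2115.04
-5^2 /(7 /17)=-425 /7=-60.71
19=19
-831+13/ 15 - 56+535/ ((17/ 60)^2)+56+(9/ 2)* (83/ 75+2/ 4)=506454281/ 86700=5841.46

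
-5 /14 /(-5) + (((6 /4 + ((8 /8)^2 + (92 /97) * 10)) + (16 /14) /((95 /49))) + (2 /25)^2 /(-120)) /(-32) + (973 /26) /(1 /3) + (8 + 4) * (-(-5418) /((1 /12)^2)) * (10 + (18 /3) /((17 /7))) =116753550.07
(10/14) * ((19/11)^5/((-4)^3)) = -12380495/72150848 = -0.17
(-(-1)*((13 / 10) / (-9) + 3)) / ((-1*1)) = -257 / 90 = -2.86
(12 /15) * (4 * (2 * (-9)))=-288 /5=-57.60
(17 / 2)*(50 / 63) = 425 / 63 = 6.75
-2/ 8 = -1/ 4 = -0.25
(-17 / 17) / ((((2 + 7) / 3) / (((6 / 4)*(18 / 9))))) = -1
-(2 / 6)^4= -1 / 81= -0.01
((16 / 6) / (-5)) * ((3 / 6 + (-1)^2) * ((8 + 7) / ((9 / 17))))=-68 / 3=-22.67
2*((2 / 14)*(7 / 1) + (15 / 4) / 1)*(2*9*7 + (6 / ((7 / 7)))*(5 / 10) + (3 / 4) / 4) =39273 / 32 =1227.28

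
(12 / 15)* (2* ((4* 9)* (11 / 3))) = 211.20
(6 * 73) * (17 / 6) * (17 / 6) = 21097 / 6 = 3516.17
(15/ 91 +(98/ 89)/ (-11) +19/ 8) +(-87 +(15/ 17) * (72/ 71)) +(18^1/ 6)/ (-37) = -2665569936735/ 31829005208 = -83.75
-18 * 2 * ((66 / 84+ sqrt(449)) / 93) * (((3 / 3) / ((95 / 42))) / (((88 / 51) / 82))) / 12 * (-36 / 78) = 18819 / 76570+ 131733 * sqrt(449) / 421135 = 6.87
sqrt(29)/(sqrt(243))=sqrt(87)/27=0.35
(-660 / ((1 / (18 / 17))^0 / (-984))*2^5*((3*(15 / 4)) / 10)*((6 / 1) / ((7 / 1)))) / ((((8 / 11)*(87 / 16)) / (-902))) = -927899089920 / 203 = -4570931477.44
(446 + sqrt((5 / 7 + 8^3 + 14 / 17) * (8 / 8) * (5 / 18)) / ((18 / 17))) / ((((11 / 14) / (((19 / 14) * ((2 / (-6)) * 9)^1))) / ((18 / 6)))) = -76266 / 11 - 19 * sqrt(72722090) / 924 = -7108.63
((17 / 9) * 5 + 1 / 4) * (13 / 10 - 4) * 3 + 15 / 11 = -33951 / 440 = -77.16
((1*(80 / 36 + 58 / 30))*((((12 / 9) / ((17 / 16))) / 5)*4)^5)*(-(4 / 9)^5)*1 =-12384898975268864 / 168529930530046875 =-0.07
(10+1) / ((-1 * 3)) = -11 / 3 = -3.67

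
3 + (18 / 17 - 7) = -50 / 17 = -2.94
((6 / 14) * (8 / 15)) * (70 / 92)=4 / 23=0.17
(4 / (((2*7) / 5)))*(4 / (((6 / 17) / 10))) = 3400 / 21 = 161.90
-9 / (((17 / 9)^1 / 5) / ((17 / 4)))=-405 / 4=-101.25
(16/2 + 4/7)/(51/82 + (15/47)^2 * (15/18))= 1811380/149373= 12.13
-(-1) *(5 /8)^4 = 625 /4096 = 0.15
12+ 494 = 506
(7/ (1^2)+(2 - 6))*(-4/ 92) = -0.13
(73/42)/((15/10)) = 73/63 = 1.16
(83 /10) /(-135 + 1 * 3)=-83 /1320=-0.06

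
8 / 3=2.67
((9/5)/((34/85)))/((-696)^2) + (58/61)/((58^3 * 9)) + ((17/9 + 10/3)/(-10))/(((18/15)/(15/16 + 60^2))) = -10290239521/6566528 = -1567.07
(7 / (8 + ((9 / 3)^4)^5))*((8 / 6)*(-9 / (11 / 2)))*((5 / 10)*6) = -504 / 38354628499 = -0.00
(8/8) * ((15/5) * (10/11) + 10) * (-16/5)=-448/11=-40.73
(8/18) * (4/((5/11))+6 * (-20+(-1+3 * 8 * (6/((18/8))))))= 5336/45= 118.58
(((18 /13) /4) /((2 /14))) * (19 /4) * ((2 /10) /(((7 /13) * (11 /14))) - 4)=-116109 /2860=-40.60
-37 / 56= -0.66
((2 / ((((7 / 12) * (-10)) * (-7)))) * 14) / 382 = 12 / 6685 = 0.00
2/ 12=1/ 6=0.17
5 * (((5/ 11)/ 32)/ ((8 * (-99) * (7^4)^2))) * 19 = -475/ 1607134281984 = -0.00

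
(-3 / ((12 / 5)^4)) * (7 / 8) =-4375 / 55296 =-0.08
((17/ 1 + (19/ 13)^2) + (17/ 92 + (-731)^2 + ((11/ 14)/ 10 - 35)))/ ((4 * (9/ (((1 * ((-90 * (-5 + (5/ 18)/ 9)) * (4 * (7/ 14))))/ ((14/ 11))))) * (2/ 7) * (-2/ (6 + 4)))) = -4997782615925/ 27378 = -182547396.30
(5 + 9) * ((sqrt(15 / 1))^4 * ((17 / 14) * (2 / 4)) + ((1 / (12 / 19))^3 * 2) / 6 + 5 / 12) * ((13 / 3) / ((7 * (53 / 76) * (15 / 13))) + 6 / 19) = 864014370299 / 411097680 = 2101.73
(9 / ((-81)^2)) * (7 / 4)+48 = 48.00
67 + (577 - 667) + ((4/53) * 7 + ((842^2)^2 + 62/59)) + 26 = 1571723863970911/3127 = 502629953300.58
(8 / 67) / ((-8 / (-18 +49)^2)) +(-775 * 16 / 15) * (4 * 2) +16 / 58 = -38631119 / 5829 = -6627.40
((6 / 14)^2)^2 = 81 / 2401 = 0.03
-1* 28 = -28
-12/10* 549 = -3294/5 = -658.80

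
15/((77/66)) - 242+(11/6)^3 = -337147/1512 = -222.98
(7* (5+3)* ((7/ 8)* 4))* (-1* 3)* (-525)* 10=3087000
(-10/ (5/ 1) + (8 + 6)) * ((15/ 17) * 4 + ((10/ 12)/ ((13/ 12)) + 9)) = 35268/ 221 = 159.58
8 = 8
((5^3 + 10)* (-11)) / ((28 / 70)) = -7425 / 2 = -3712.50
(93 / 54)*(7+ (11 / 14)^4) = 8790143 / 691488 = 12.71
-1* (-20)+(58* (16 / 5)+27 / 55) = 2267 / 11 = 206.09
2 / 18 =1 / 9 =0.11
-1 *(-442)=442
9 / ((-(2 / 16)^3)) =-4608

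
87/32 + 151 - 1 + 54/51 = 83655/544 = 153.78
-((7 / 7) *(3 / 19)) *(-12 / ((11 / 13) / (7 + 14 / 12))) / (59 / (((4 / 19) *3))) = 45864 / 234289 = 0.20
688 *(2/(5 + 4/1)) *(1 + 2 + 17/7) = 829.97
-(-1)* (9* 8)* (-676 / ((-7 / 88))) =4283136 / 7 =611876.57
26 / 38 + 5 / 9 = 212 / 171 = 1.24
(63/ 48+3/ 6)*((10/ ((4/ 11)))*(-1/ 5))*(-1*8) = 319/ 4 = 79.75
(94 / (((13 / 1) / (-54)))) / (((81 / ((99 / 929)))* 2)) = -3102 / 12077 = -0.26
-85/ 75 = -17/ 15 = -1.13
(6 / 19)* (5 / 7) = 30 / 133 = 0.23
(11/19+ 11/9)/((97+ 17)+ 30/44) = 6776/431433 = 0.02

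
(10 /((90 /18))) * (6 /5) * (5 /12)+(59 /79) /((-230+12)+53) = 12976 /13035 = 1.00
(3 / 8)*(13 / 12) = 13 / 32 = 0.41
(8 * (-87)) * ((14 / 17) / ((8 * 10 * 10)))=-609 / 850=-0.72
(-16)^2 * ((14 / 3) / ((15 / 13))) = 46592 / 45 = 1035.38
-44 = -44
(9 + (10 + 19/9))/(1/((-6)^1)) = -126.67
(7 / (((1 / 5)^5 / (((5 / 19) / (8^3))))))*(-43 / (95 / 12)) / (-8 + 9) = -2821875 / 46208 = -61.07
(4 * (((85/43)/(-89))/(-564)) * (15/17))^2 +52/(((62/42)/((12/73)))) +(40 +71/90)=306926153086554863/6589306417980870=46.58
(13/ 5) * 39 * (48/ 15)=8112/ 25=324.48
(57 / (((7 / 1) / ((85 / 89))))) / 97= 4845 / 60431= 0.08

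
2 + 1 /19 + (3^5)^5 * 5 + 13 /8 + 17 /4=4236443047222.93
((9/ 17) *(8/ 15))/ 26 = 12/ 1105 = 0.01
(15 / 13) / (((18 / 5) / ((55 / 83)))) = 1375 / 6474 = 0.21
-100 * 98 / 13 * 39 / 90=-980 / 3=-326.67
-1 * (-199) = 199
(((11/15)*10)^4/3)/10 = 117128/1215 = 96.40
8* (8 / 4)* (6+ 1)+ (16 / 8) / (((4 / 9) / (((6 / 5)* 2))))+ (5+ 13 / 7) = 129.66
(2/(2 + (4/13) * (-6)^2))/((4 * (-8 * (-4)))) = 13/10880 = 0.00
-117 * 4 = -468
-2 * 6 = -12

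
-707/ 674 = -1.05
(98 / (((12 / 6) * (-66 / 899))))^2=445475.34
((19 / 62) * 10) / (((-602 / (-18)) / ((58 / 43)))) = 49590 / 401233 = 0.12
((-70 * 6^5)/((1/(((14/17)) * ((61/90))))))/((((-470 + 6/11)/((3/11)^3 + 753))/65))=84121643642400/2655587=31677231.30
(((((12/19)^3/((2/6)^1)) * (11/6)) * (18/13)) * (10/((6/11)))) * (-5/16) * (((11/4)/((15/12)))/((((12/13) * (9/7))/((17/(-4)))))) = 2375835/27436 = 86.60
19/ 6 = 3.17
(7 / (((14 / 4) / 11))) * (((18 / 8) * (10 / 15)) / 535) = 0.06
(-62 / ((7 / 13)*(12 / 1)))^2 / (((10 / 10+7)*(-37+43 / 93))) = -0.31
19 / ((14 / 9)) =171 / 14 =12.21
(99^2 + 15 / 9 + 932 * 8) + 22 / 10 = 258913 / 15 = 17260.87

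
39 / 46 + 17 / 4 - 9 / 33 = 4883 / 1012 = 4.83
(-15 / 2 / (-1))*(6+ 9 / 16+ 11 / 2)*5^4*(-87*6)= -29515429.69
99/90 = 11/10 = 1.10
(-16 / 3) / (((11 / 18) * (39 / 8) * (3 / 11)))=-256 / 39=-6.56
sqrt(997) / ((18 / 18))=sqrt(997)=31.58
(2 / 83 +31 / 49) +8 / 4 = 10805 / 4067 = 2.66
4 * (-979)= -3916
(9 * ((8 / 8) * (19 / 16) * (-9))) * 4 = -1539 / 4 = -384.75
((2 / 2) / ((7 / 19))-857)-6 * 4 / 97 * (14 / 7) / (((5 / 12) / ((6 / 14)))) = -2902028 / 3395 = -854.79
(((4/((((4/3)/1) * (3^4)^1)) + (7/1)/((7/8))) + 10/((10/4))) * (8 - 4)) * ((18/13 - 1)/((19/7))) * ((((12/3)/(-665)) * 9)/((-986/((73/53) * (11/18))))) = 80300/254679363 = 0.00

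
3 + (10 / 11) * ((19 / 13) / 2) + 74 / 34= 14199 / 2431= 5.84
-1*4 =-4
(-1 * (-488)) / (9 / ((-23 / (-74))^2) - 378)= -129076 / 75339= -1.71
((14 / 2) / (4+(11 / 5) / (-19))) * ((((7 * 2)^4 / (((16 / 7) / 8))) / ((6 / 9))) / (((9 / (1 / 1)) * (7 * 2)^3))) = 32585 / 2214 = 14.72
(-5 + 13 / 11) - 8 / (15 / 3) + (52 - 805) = -41713 / 55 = -758.42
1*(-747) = -747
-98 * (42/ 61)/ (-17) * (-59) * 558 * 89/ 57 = -4020039576/ 19703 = -204031.85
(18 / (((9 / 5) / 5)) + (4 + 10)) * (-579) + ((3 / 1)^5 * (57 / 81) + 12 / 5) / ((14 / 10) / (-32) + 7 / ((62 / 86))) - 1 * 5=-591985153 / 15981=-37043.06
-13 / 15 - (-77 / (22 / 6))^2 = -6628 / 15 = -441.87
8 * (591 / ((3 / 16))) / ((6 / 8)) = 100864 / 3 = 33621.33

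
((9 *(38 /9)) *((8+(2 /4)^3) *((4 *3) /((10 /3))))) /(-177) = -741 /118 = -6.28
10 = 10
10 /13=0.77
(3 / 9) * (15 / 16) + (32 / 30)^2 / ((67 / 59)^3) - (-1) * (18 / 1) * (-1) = -18309851641 / 1082746800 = -16.91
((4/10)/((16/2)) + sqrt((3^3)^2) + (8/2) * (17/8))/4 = 711/80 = 8.89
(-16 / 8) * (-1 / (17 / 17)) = 2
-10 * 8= -80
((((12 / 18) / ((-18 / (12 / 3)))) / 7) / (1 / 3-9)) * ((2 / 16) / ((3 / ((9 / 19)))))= 1 / 20748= 0.00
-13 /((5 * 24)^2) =-13 /14400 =-0.00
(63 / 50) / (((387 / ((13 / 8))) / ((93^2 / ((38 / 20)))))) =787059 / 32680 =24.08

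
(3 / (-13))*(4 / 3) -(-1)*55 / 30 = 1.53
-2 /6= -1 /3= -0.33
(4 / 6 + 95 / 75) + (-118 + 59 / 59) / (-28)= 2567 / 420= 6.11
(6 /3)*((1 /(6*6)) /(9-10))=-1 /18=-0.06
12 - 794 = -782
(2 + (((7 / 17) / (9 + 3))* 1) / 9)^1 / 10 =3679 / 18360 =0.20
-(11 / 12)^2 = -121 / 144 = -0.84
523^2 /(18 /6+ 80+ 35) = 273529 /118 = 2318.04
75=75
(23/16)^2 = 529/256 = 2.07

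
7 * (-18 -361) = -2653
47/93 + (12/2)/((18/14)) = 481/93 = 5.17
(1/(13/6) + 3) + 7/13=4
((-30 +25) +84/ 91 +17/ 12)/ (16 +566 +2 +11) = -0.00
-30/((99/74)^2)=-54760/3267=-16.76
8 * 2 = 16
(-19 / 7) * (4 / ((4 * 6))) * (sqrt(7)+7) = -19 / 6 -19 * sqrt(7) / 42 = -4.36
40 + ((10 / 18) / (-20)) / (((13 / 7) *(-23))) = 430567 / 10764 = 40.00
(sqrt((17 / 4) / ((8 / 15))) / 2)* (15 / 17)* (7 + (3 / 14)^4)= 4034895* sqrt(510) / 10449152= 8.72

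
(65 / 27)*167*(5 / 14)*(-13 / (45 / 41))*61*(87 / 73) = -10234929835 / 82782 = -123637.14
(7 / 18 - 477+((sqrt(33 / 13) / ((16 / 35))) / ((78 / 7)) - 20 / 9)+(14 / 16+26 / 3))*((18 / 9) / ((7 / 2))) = -1609 / 6+35*sqrt(429) / 4056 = -267.99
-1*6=-6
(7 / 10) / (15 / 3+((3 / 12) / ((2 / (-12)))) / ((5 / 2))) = 7 / 44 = 0.16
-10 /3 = -3.33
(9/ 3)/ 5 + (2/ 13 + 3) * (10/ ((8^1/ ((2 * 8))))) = 4139/ 65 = 63.68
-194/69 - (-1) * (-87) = -6197/69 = -89.81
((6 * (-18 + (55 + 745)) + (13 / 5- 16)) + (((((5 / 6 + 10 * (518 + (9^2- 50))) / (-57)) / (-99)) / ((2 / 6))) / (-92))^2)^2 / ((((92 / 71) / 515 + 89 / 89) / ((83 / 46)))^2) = 16005163412162818393495767071642658248689 / 225720110861088077977545066430464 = 70907121.88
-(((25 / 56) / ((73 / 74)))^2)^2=-732094140625 / 17455149220096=-0.04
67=67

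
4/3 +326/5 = 998/15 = 66.53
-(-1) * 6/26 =3/13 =0.23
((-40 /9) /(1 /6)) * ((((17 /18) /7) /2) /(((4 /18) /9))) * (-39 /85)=234 /7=33.43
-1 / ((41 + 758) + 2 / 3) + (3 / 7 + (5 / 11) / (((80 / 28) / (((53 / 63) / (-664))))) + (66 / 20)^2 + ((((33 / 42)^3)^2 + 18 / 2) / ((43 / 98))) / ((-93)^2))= 8855575765456522979 / 782325577843563600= 11.32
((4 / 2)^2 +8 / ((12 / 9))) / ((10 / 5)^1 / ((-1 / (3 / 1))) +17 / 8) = -80 / 31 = -2.58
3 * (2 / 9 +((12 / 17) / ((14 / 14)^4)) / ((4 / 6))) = 196 / 51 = 3.84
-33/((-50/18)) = 297/25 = 11.88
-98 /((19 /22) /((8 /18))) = -8624 /171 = -50.43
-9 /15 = -3 /5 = -0.60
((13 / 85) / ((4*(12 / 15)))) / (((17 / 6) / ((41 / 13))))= 123 / 2312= 0.05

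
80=80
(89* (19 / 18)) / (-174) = -1691 / 3132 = -0.54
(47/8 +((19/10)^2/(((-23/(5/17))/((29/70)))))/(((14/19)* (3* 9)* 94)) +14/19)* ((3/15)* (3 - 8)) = -2443429706191/369554119200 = -6.61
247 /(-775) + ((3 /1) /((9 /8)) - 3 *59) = -406066 /2325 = -174.65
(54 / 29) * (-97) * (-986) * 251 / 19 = 44701092 / 19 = 2352689.05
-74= -74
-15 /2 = -7.50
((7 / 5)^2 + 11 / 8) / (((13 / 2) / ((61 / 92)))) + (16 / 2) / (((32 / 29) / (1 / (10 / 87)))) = 329759 / 5200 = 63.42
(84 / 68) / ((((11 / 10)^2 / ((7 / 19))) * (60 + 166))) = 7350 / 4416379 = 0.00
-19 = -19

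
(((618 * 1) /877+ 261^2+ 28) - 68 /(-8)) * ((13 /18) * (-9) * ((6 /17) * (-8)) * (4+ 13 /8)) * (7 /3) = 28797362685 /1754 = 16418108.71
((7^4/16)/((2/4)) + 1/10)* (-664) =-996747/5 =-199349.40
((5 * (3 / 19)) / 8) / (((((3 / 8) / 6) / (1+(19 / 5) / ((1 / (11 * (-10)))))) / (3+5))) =-100080 / 19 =-5267.37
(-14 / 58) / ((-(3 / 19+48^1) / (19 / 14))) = 0.01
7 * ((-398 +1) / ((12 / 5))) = -13895 / 12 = -1157.92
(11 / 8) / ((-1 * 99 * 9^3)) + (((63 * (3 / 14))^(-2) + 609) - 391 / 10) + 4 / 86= 6431862493 / 11284920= 569.95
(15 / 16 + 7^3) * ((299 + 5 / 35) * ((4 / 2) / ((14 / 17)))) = 97947897 / 392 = 249867.08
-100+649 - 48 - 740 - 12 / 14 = -239.86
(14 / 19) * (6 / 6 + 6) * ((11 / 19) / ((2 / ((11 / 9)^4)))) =7891499 / 2368521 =3.33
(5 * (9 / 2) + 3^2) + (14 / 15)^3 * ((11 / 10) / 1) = 1093309 / 33750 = 32.39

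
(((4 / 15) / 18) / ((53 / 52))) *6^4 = 4992 / 265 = 18.84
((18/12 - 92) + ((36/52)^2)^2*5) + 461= 21229311/57122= 371.65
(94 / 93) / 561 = 94 / 52173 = 0.00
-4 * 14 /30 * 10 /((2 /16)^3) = -28672 /3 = -9557.33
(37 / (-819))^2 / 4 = 1369 / 2683044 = 0.00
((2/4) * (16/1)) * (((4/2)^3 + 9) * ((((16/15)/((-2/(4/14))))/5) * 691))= -1503616/525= -2864.03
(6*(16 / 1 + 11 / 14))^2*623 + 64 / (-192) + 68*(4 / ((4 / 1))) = 132707096 / 21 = 6319385.52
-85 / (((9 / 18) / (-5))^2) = -8500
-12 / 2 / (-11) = 6 / 11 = 0.55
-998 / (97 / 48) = -47904 / 97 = -493.86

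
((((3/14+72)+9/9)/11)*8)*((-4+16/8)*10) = -82000/77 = -1064.94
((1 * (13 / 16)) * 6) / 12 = 0.41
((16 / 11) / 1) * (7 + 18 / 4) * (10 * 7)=12880 / 11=1170.91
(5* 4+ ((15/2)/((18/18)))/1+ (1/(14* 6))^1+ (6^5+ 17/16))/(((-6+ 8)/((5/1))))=13111685/672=19511.44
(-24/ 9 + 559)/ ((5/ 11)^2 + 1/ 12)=807796/ 421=1918.76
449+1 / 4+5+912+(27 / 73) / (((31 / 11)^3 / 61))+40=12241698003 / 8698972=1407.26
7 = 7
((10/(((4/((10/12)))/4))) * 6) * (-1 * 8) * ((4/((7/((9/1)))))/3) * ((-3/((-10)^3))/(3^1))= -24/35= -0.69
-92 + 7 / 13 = -1189 / 13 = -91.46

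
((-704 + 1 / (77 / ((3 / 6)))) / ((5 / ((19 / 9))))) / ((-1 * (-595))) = -411977 / 824670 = -0.50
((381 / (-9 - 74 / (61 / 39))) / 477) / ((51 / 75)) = -38735 / 1856961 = -0.02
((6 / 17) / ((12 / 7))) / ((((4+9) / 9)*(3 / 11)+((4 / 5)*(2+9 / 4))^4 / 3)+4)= 48125 / 11439368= 0.00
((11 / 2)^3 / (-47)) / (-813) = 1331 / 305688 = 0.00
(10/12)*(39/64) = 65/128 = 0.51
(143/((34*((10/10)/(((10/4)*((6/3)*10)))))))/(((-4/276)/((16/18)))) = -657800/51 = -12898.04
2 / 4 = 1 / 2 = 0.50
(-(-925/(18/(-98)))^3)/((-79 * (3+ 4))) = 13301952671875/57591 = 230972767.83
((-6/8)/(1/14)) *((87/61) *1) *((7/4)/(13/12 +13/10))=-191835/17446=-11.00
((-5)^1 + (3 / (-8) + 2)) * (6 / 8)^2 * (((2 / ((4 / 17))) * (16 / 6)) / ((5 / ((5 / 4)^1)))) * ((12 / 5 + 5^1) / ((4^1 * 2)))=-50949 / 5120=-9.95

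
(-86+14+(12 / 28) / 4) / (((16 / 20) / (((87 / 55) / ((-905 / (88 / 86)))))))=175131 / 1089620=0.16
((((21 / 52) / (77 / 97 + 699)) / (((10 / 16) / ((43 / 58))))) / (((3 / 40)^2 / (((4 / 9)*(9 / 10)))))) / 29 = 467152 / 278299515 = 0.00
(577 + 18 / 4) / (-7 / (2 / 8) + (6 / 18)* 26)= -3489 / 116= -30.08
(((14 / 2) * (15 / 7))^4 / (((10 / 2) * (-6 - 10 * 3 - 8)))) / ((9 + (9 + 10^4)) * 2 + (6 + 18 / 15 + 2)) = -50625 / 4409944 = -0.01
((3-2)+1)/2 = 1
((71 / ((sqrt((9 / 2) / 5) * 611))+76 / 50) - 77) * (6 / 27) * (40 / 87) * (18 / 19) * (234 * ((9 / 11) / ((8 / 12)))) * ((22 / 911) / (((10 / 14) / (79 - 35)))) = -39167960832 / 12549025+37787904 * sqrt(10) / 23592167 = -3116.13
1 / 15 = 0.07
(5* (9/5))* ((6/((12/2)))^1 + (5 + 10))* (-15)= -2160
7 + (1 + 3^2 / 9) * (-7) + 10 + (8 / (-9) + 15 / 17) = 458 / 153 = 2.99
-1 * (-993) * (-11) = -10923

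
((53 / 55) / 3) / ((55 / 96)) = 1696 / 3025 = 0.56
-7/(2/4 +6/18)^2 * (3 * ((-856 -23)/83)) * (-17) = -11296908/2075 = -5444.29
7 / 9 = 0.78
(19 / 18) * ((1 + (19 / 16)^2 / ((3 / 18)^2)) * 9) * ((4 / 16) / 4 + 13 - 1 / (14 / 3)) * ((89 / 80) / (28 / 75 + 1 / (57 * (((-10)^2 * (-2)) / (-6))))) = 2297580292545 / 122200064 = 18801.79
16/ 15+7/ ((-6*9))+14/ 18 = 463/ 270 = 1.71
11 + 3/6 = 23/2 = 11.50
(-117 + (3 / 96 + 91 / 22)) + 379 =93691 / 352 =266.17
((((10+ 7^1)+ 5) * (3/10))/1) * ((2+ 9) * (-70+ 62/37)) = -917664/185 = -4960.35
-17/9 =-1.89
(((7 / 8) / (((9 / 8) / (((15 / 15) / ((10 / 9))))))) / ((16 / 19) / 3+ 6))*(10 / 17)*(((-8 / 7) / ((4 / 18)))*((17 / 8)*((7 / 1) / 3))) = -1197 / 716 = -1.67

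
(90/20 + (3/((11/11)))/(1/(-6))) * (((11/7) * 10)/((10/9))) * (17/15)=-15147/70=-216.39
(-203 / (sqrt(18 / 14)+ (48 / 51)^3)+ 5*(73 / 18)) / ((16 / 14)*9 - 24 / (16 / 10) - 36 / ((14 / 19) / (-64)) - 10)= -0.03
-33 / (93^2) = -11 / 2883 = -0.00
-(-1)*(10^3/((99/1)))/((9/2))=2000/891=2.24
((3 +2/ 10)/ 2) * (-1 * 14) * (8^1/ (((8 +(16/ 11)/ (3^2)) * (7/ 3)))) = -4752/ 505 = -9.41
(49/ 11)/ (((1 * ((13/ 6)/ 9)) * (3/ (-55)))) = -4410/ 13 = -339.23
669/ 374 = 1.79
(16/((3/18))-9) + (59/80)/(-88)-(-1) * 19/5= 639173/7040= 90.79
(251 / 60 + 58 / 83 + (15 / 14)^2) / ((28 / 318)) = 38993743 / 569380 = 68.48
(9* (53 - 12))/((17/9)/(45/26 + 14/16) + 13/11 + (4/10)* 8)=49499505/685039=72.26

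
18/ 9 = 2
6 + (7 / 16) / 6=583 / 96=6.07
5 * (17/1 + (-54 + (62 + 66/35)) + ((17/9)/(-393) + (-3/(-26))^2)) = 2250654227/16737084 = 134.47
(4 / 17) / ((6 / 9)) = 6 / 17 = 0.35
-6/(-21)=2/7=0.29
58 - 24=34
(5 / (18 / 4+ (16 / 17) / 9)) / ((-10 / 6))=-918 / 1409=-0.65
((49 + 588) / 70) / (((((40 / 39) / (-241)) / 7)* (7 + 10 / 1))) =-5987163 / 6800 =-880.47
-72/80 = -9/10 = -0.90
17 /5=3.40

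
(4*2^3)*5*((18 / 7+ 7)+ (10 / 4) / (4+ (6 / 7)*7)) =11000 / 7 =1571.43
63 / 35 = 1.80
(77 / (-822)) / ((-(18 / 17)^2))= 22253 / 266328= 0.08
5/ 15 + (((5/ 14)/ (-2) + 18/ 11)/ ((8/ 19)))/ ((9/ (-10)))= -38959/ 11088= -3.51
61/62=0.98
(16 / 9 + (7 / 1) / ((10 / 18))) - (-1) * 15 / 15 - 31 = -15.62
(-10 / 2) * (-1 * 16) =80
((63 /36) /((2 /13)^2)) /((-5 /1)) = -1183 /80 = -14.79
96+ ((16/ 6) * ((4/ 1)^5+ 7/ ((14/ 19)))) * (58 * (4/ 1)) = 639488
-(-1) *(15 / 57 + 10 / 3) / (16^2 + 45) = 205 / 17157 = 0.01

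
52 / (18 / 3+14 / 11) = 143 / 20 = 7.15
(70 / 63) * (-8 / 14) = -40 / 63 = -0.63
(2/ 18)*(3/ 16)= 1/ 48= 0.02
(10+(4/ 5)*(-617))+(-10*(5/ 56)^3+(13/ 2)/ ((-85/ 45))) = -3635172613/ 7463680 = -487.05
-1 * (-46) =46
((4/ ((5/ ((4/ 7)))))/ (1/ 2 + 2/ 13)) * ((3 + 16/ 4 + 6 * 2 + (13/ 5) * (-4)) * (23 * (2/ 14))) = 411424/ 20825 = 19.76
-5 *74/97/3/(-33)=370/9603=0.04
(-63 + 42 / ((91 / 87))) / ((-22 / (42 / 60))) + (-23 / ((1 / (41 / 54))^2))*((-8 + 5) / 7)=708646 / 110565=6.41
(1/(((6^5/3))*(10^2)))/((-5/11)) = -11/1296000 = -0.00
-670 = -670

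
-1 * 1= -1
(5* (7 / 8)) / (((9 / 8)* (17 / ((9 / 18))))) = 0.11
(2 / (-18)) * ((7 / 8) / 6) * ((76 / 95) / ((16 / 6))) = -7 / 1440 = -0.00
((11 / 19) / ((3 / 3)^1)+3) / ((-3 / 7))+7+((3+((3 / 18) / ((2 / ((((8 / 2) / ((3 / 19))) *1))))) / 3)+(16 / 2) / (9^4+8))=7932887 / 3369897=2.35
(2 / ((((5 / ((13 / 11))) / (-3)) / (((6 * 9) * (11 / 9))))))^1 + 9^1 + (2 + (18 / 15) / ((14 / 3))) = -2882 / 35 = -82.34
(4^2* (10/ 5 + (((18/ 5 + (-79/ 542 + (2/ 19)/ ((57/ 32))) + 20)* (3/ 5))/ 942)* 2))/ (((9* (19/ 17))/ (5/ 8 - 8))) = -23.81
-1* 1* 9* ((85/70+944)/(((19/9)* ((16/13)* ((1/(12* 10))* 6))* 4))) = -69671745/4256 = -16370.24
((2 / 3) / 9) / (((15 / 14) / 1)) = 28 / 405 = 0.07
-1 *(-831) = 831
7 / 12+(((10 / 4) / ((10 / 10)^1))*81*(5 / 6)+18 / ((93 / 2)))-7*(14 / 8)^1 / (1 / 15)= -5219 / 372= -14.03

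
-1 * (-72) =72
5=5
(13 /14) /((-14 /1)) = -13 /196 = -0.07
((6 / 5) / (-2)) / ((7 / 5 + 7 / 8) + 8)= -8 / 137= -0.06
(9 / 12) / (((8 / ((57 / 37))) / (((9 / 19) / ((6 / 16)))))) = 27 / 148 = 0.18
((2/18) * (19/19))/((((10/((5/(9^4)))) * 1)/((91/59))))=91/6967782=0.00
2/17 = 0.12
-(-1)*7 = 7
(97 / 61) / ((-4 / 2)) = -97 / 122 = -0.80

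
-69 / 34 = -2.03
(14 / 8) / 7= 1 / 4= 0.25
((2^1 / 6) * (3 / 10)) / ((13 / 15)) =3 / 26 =0.12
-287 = -287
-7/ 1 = -7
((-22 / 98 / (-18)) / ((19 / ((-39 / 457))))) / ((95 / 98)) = -143 / 2474655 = -0.00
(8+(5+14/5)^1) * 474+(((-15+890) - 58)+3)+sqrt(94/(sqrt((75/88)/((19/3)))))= 2 * 418^(1/4) * sqrt(705)/15+41546/5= 8325.21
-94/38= -47/19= -2.47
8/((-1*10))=-4/5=-0.80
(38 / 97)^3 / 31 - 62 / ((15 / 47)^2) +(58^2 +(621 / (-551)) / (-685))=1324038726061617637 / 480542253588225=2755.30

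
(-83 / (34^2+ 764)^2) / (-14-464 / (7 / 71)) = 581 / 121806028800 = 0.00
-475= -475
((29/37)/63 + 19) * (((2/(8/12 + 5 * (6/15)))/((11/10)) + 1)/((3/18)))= 44318/231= 191.85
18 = 18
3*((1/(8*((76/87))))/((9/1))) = 29/608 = 0.05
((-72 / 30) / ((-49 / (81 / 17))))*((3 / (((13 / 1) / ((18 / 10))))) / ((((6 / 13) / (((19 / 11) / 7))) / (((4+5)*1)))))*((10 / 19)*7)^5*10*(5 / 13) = 385786800000 / 316810351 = 1217.72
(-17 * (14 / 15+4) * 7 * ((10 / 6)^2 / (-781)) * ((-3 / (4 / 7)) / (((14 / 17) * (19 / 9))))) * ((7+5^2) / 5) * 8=-4790464 / 14839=-322.83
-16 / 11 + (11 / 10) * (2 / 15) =-1079 / 825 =-1.31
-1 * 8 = -8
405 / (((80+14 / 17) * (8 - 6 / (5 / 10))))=-2295 / 1832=-1.25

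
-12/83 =-0.14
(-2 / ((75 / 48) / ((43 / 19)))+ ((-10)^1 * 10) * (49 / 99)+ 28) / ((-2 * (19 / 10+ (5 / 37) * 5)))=42439888 / 8962965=4.74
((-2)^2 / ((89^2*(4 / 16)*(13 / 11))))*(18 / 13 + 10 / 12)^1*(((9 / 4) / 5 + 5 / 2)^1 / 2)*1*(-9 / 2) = -336831 / 13386490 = -0.03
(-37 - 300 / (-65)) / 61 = -421 / 793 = -0.53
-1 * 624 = -624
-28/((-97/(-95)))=-2660/97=-27.42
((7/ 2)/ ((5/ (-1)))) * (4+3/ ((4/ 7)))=-259/ 40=-6.48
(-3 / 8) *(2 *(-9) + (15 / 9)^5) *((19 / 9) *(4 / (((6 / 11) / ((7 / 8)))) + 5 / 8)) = 4010539 / 139968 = 28.65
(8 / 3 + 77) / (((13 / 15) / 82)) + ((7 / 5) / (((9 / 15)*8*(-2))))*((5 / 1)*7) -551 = 4356511 / 624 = 6981.59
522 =522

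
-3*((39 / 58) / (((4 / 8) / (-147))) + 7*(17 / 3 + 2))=12530 / 29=432.07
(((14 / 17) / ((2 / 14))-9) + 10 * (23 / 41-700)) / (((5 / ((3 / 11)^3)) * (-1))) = 2394333 / 84337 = 28.39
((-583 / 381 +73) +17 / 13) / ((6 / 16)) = 2883736 / 14859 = 194.07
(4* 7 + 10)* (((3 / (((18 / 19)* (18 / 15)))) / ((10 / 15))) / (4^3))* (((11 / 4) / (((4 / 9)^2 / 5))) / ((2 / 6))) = 8041275 / 16384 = 490.80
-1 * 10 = -10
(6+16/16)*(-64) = -448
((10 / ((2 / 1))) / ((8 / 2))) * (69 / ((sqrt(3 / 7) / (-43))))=-4945 * sqrt(21) / 4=-5665.21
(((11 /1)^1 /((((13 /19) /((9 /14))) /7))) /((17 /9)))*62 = 524799 /221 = 2374.66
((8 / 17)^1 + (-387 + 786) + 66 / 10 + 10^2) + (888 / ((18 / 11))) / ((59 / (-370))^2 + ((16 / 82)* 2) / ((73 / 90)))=7589506065944 / 4811493765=1577.37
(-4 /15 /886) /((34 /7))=-7 /112965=-0.00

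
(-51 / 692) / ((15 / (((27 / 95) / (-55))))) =0.00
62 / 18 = 31 / 9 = 3.44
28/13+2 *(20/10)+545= 7165/13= 551.15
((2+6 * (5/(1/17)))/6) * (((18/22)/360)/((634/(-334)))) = -5344/52305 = -0.10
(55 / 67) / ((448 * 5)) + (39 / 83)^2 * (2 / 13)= 7099523 / 206780224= 0.03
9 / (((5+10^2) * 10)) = 3 / 350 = 0.01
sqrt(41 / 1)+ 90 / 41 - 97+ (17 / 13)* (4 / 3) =-148805 / 1599+ sqrt(41) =-86.66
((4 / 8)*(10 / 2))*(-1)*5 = -25 / 2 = -12.50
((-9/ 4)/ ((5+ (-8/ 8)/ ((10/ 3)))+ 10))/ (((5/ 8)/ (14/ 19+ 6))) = -1536/ 931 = -1.65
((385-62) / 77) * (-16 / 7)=-5168 / 539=-9.59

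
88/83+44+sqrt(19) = 49.42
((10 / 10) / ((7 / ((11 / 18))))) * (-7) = -11 / 18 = -0.61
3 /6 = 1 /2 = 0.50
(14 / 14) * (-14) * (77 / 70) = -77 / 5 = -15.40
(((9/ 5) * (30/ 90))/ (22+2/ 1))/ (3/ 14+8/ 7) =7/ 380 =0.02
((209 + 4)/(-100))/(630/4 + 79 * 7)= -213/71050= -0.00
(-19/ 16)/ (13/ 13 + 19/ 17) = -323/ 576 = -0.56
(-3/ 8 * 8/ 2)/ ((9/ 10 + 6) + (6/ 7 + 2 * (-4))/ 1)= 6.18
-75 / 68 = -1.10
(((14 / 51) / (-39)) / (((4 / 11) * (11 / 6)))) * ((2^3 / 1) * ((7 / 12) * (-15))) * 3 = 490 / 221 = 2.22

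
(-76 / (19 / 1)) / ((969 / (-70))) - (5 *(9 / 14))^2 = -1907345 / 189924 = -10.04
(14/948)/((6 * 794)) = 7/2258136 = 0.00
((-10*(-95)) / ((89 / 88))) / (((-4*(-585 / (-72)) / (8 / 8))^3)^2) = 214016 / 268491250625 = 0.00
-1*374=-374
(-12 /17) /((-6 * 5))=2 /85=0.02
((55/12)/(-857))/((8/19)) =-0.01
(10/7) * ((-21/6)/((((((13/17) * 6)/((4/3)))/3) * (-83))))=170/3237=0.05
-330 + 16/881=-290714/881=-329.98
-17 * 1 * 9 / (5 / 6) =-918 / 5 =-183.60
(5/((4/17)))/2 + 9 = 157/8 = 19.62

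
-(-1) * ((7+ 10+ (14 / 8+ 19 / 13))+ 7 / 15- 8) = 9889 / 780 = 12.68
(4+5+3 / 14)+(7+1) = 17.21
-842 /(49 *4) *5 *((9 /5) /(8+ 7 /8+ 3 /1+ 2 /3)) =-45468 /14749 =-3.08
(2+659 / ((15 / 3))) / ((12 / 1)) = 223 / 20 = 11.15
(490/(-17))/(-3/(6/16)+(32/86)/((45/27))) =52675/14212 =3.71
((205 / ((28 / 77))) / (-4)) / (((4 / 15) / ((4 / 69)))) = -11275 / 368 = -30.64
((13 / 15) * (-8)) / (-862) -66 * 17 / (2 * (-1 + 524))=-3599669 / 3381195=-1.06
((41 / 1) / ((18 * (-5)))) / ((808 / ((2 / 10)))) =-41 / 363600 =-0.00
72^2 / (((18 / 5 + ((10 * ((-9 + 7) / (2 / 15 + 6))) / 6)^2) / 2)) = 109693440 / 41213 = 2661.62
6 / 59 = 0.10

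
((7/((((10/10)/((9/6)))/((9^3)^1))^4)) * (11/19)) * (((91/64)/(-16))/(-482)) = 160297684731911727/150044672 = 1068333067.71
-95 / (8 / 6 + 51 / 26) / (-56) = 3705 / 7196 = 0.51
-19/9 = -2.11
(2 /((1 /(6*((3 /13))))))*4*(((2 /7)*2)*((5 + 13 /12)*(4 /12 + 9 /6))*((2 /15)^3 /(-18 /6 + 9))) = 25696 /921375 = 0.03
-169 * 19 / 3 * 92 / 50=-147706 / 75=-1969.41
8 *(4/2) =16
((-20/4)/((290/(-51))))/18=17/348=0.05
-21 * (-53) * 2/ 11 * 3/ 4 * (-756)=-1262142/ 11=-114740.18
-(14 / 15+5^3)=-1889 / 15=-125.93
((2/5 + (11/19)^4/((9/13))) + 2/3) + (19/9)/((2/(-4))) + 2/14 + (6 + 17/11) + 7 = 5281035686/451562265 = 11.70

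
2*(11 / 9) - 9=-59 / 9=-6.56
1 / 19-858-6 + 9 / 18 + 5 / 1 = -32621 / 38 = -858.45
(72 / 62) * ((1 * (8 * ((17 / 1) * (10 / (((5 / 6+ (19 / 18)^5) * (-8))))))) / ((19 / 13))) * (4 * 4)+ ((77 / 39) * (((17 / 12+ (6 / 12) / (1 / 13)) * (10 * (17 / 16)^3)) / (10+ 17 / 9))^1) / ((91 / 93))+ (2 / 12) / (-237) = -249292428720321186612683 / 251292532291629244416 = -992.04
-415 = -415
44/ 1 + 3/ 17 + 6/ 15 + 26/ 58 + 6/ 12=224437/ 4930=45.52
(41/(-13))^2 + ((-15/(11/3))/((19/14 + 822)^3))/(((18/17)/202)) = 28321041280430293/2847267489120197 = 9.95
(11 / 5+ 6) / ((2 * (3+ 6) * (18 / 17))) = 697 / 1620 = 0.43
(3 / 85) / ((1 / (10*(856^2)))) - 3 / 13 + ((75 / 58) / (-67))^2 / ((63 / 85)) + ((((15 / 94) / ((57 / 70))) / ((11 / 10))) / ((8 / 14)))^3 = 11452699259835374546741771261 / 44285171821522605581608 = 258612.51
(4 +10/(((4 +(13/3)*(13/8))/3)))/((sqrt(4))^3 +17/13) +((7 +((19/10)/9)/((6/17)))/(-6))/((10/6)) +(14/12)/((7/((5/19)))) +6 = 3951595859/657973800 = 6.01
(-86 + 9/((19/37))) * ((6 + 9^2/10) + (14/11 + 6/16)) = -9014629/8360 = -1078.30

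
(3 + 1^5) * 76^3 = 1755904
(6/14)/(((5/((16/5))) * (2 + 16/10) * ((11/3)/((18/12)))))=12/385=0.03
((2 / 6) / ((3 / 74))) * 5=370 / 9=41.11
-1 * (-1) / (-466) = -1 / 466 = -0.00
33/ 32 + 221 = 7105/ 32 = 222.03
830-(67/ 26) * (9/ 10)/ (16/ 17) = 3442549/ 4160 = 827.54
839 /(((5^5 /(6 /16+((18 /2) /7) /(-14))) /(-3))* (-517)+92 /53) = 14807511 /33566255636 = 0.00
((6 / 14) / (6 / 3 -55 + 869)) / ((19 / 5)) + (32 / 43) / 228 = 0.00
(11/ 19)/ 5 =11/ 95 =0.12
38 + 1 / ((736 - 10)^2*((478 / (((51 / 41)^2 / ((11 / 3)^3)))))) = 2380060485479659 / 62633170670312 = 38.00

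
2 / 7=0.29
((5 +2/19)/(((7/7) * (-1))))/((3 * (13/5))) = -485/741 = -0.65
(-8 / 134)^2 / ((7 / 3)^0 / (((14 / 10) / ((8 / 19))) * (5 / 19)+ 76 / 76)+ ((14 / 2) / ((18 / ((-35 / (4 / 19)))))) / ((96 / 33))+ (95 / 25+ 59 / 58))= -1069056 / 5061082649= -0.00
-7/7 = -1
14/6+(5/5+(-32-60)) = -266/3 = -88.67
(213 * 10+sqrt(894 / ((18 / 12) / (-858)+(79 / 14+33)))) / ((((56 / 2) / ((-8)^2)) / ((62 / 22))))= 992 * sqrt(15384122754) / 3971121+1056480 / 77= 13751.50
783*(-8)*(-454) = 2843856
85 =85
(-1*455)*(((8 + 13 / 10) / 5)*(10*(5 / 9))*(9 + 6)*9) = -634725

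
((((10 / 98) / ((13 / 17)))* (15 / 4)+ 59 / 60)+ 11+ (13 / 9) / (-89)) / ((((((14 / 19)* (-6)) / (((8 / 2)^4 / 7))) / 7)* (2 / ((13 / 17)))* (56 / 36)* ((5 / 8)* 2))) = -38677177024 / 272453475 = -141.96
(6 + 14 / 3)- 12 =-4 / 3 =-1.33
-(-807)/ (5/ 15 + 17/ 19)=657.13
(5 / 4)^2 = 25 / 16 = 1.56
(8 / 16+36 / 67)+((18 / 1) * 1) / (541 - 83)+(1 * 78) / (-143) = 179291 / 337546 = 0.53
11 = 11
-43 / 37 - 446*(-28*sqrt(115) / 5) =-43 / 37 + 12488*sqrt(115) / 5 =26782.61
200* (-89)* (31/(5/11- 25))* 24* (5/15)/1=4855840/27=179845.93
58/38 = 29/19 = 1.53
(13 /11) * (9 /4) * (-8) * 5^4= -146250 /11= -13295.45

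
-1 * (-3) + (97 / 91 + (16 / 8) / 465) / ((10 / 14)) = 135962 / 30225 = 4.50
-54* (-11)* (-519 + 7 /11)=-307908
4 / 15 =0.27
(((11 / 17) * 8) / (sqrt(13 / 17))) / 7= 88 * sqrt(221) / 1547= 0.85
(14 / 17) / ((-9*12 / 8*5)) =-28 / 2295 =-0.01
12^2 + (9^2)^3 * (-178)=-94596354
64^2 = 4096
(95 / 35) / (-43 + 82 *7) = 19 / 3717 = 0.01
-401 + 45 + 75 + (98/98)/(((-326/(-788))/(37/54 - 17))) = -320.44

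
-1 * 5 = -5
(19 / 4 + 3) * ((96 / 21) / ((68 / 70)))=620 / 17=36.47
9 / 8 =1.12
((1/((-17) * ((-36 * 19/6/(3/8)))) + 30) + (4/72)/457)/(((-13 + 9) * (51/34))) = -637686217/127535904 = -5.00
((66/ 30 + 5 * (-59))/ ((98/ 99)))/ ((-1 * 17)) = 72468/ 4165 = 17.40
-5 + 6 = 1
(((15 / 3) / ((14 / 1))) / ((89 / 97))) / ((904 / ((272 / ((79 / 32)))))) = 0.05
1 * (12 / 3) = 4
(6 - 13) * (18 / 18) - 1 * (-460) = 453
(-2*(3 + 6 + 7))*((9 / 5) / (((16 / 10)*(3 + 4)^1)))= -36 / 7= -5.14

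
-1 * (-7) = 7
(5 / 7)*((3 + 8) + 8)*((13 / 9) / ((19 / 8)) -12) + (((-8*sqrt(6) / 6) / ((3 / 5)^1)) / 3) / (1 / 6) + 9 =-9173 / 63 -40*sqrt(6) / 9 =-156.49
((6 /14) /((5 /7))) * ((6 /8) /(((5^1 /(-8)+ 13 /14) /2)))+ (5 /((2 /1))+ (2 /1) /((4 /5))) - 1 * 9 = -88 /85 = -1.04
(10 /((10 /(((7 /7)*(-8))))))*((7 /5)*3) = -168 /5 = -33.60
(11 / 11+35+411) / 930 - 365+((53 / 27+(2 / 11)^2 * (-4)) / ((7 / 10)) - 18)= -2693287789 / 7089390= -379.90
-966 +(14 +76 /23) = -21820 /23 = -948.70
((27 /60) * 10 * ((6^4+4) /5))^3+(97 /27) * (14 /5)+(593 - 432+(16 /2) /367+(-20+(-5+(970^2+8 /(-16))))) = 158797080376627 /99090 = 1602554045.58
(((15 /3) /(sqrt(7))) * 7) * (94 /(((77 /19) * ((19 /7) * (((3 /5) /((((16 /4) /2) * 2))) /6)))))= 18800 * sqrt(7) /11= 4521.83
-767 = -767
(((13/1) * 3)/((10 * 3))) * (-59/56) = -767/560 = -1.37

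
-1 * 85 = -85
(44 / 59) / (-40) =-11 / 590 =-0.02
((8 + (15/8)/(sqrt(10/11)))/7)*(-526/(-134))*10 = 3945*sqrt(110)/3752 + 21040/469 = 55.89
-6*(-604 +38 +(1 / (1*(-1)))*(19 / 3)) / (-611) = -3434 / 611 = -5.62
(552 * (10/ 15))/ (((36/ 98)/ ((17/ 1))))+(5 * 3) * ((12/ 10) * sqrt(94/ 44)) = 9 * sqrt(1034)/ 11+153272/ 9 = 17056.53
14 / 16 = 0.88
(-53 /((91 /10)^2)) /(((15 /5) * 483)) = -5300 /11999169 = -0.00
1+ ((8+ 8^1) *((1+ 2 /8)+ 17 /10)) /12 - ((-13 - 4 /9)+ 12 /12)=782 /45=17.38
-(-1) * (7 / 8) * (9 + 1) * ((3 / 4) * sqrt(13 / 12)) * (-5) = -175 * sqrt(39) / 32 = -34.15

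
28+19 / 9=30.11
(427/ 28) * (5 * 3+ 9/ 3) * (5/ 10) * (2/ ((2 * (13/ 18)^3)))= 800442/ 2197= 364.33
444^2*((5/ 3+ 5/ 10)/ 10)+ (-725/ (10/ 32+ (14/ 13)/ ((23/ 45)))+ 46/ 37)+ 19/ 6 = 21799658729/ 513930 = 42417.56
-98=-98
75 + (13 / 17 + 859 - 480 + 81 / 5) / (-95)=571968 / 8075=70.83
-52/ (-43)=52/ 43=1.21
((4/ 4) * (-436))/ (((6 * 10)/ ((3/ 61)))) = -0.36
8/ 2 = 4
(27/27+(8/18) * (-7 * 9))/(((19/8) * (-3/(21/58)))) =756/551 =1.37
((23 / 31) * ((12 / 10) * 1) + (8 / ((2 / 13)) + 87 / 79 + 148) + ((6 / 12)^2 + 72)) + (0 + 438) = 34885593 / 48980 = 712.24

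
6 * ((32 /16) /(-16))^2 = 0.09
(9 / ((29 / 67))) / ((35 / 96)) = 57888 / 1015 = 57.03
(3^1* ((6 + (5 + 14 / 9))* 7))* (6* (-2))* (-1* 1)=3164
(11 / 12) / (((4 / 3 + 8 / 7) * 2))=77 / 416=0.19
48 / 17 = 2.82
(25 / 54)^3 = 15625 / 157464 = 0.10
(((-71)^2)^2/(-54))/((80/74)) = -435292.68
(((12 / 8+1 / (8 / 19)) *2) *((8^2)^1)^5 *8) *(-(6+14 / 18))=-451210175374.22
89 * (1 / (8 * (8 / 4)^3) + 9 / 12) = 68.14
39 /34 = 1.15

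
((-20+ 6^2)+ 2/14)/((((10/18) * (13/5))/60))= 61020/91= 670.55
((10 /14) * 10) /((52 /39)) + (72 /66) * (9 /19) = 17187 /2926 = 5.87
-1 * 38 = -38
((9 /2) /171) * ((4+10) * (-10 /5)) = -0.74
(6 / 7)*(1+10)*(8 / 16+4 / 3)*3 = 363 / 7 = 51.86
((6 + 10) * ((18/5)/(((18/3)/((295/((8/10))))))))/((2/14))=24780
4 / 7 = 0.57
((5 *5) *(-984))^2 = 605160000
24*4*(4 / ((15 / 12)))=1536 / 5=307.20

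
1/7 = 0.14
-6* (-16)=96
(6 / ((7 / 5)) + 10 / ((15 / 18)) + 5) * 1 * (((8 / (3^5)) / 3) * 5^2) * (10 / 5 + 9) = 64.24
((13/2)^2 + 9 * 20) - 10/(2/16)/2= 182.25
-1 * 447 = -447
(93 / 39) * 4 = 124 / 13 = 9.54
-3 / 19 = -0.16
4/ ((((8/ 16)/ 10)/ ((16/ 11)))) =1280/ 11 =116.36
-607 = -607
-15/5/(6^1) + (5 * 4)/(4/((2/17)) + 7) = -1/82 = -0.01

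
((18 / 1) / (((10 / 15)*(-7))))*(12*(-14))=648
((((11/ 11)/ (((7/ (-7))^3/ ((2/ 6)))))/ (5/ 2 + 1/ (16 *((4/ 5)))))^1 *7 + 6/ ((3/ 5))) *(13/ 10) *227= 6642701/ 2475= 2683.92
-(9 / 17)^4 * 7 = -45927 / 83521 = -0.55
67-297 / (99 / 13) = 28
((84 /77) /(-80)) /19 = -3 /4180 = -0.00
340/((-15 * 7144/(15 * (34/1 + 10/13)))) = -19210/11609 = -1.65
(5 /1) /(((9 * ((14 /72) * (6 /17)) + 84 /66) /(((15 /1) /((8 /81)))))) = 1136025 /2828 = 401.71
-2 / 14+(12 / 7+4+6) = 81 / 7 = 11.57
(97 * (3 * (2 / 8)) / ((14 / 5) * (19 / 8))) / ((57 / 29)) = 14065 / 2527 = 5.57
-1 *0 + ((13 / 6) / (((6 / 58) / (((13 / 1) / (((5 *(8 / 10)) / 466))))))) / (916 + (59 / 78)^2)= 192986677 / 5576425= 34.61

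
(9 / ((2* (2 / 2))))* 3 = 27 / 2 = 13.50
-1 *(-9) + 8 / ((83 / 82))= 16.90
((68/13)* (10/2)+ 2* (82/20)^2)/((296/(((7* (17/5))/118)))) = 4623507/113516000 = 0.04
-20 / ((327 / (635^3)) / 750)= -1280239375000 / 109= -11745315366.97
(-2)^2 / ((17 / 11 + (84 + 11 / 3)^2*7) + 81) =396 / 5334185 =0.00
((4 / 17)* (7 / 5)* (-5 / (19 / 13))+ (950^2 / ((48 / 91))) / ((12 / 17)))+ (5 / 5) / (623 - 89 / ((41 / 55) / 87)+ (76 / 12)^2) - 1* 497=404440809567501337 / 166889567664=2423403.78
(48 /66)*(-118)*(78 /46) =-36816 /253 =-145.52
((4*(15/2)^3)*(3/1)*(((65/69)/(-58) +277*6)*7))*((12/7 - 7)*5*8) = -8305759676250/667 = -12452413307.72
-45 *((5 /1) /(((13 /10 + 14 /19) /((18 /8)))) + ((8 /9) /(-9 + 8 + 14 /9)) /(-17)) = -357183 /1462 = -244.31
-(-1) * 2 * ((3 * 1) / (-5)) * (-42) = 50.40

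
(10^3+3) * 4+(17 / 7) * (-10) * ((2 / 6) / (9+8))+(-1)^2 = 84263 / 21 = 4012.52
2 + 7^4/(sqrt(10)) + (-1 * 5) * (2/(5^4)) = 761.25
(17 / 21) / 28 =0.03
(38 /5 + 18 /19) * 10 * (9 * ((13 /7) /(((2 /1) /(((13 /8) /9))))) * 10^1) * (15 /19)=367575 /361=1018.21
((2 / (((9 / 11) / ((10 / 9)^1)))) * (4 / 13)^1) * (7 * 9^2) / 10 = 616 / 13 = 47.38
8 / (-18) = -4 / 9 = -0.44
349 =349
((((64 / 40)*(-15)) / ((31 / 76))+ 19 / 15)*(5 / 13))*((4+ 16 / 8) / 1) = -53542 / 403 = -132.86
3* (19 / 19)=3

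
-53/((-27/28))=1484/27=54.96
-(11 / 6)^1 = -11 / 6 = -1.83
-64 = -64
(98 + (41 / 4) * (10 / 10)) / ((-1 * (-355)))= 433 / 1420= 0.30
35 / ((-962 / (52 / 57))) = -70 / 2109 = -0.03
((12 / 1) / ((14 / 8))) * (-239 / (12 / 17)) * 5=-11608.57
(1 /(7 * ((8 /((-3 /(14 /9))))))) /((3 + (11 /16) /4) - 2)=-36 /1225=-0.03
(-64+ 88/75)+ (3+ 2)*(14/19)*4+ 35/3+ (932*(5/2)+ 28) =1102749/475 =2321.58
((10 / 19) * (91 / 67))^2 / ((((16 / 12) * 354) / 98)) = 10144225 / 95611211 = 0.11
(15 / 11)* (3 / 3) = 15 / 11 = 1.36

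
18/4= 9/2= 4.50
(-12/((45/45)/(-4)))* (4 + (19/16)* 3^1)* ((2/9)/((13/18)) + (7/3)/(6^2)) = 63283/468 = 135.22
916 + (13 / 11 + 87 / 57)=192010 / 209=918.71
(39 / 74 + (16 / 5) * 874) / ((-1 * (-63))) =1035011 / 23310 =44.40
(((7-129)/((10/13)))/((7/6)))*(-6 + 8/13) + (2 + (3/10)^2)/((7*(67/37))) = 732.16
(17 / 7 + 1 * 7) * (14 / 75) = 44 / 25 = 1.76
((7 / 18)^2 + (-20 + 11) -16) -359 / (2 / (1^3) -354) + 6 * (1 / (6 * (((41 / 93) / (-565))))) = -1526018809 / 1168992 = -1305.41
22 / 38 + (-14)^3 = -52125 / 19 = -2743.42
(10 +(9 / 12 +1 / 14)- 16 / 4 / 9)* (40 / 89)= 26150 / 5607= 4.66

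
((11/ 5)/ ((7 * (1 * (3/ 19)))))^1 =209/ 105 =1.99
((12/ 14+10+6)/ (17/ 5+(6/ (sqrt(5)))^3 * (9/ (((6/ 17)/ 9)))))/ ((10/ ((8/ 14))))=-1180/ 7083041483+688176 * sqrt(5)/ 7083041483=0.00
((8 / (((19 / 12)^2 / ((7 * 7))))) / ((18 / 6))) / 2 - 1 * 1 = 9047 / 361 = 25.06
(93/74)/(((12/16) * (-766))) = -31/14171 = -0.00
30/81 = 10/27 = 0.37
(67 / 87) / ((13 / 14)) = 938 / 1131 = 0.83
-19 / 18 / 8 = -19 / 144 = -0.13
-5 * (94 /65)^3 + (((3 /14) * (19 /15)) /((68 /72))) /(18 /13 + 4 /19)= -38478787979 /2575213550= -14.94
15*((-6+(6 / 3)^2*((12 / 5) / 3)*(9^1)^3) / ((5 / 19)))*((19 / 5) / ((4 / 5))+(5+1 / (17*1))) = 221156523 / 170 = 1300920.72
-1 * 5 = -5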